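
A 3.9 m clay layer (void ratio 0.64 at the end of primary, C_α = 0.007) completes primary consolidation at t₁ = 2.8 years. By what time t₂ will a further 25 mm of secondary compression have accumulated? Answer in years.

S_s = C_α·H/(1+e_p)·log₁₀(t₂/t₁) ⇒ log₁₀(t₂/t₁) = S_s·(1+e_p)/(C_α·H).
log₁₀(t₂/t₁) = 0.025 × (1+0.64) / (0.007×3.9) = 1.502
t₂ = t₁ × 10^1.502 = 2.8 × 31.76 = 88.92 years

t₂ ≈ 88.9 years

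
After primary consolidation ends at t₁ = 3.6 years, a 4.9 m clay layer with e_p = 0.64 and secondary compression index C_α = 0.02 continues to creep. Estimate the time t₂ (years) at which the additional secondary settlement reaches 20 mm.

t₂ ≈ 7.78 years

S_s = C_α·H/(1+e_p)·log₁₀(t₂/t₁) ⇒ log₁₀(t₂/t₁) = S_s·(1+e_p)/(C_α·H).
log₁₀(t₂/t₁) = 0.02 × (1+0.64) / (0.02×4.9) = 0.3347
t₂ = t₁ × 10^0.3347 = 3.6 × 2.161 = 7.78 years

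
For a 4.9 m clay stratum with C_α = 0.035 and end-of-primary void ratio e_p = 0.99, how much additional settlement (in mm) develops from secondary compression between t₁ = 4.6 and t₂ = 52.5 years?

Secondary compression: S_s = C_α·H/(1+e_p)·log₁₀(t₂/t₁)
S_s = 0.035×4.9/(1+0.99)×log₁₀(52.5/4.6)
    = 0.08618 × 1.057 = 0.09113 m

S_s ≈ 91.1 mm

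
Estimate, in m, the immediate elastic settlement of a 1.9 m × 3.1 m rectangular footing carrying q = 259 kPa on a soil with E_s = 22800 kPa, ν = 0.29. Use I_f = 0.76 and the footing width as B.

Immediate (elastic) settlement: S_e = q·B·(1−ν²)/E_s · I_f.
S_e = 259 × 1.9 × (1 − 0.29²) / 22800 × 0.76
    = 259 × 1.9 × 0.9159 / 22800 × 0.76
    = 0.01502 m

S_e ≈ 0.015 m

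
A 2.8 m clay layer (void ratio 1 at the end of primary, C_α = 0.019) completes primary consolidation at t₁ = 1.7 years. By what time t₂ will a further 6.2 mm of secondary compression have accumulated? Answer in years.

S_s = C_α·H/(1+e_p)·log₁₀(t₂/t₁) ⇒ log₁₀(t₂/t₁) = S_s·(1+e_p)/(C_α·H).
log₁₀(t₂/t₁) = 0.0062 × (1+1) / (0.019×2.8) = 0.2331
t₂ = t₁ × 10^0.2331 = 1.7 × 1.71 = 2.908 years

t₂ ≈ 2.91 years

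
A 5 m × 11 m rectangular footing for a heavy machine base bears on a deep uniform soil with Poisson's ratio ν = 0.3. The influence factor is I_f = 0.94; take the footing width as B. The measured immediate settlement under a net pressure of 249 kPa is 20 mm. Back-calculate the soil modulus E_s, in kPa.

E_s ≈ 53200 kPa

S_e = q·B·(1−ν²)/E_s · I_f  ⇒  E_s = q·B·(1−ν²)·I_f / S_e.
E_s = 249 × 5 × 0.91 × 0.94 / 0.02 = 53250 kPa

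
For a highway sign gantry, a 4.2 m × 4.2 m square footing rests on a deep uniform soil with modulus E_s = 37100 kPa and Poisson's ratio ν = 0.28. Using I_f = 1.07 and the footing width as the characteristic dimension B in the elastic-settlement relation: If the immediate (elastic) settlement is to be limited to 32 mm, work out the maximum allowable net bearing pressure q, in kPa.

S_e = q·B·(1−ν²)/E_s · I_f  ⇒  q = S_e·E_s / (B·(1−ν²)·I_f).
q = 0.032 × 37100 / (4.2 × 0.9216 × 1.07) = 286.6 kPa

q ≈ 287 kPa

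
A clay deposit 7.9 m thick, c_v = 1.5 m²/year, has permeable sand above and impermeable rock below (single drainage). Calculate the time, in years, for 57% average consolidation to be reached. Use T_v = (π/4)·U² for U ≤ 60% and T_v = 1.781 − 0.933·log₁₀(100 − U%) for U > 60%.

t ≈ 10.6 years

Drainage path length: H_d = H = 7.9 m (single drainage).
U ≤ 60%: T_v = (π/4)·U² = (π/4)×0.57² = 0.25518.
t = T_v·H_d²/c_v = 0.25518×7.9²/1.5 = 10.62 years.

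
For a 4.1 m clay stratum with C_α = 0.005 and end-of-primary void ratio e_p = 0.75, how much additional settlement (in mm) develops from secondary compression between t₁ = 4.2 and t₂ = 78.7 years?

Secondary compression: S_s = C_α·H/(1+e_p)·log₁₀(t₂/t₁)
S_s = 0.005×4.1/(1+0.75)×log₁₀(78.7/4.2)
    = 0.01171 × 1.273 = 0.01491 m

S_s ≈ 14.9 mm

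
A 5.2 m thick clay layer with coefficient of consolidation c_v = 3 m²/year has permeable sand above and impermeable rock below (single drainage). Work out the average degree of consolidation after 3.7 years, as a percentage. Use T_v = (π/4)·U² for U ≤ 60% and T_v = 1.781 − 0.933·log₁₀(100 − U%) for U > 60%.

Drainage path length: H_d = H = 5.2 m (single drainage).
T_v = c_v·t/H_d² = 3×3.7/5.2² = 0.4105.
T_v = 0.4105 corresponds to the U > 60% branch:
U = 1 − 10^((1.781 − T_v)/0.933)/100 = 0.7056

U ≈ 70.6 %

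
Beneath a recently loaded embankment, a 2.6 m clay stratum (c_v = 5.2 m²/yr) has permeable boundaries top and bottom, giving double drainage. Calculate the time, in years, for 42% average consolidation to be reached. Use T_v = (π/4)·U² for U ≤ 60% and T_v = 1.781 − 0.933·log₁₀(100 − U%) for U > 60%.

Drainage path length: H_d = H/2 = 1.3 m (double drainage).
U ≤ 60%: T_v = (π/4)·U² = (π/4)×0.42² = 0.13854.
t = T_v·H_d²/c_v = 0.13854×1.3²/5.2 = 0.04503 years.

t ≈ 0.045 years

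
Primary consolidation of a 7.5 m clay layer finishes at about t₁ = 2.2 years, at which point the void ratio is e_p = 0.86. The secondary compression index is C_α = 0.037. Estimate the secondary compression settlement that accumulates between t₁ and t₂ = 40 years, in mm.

Secondary compression: S_s = C_α·H/(1+e_p)·log₁₀(t₂/t₁)
S_s = 0.037×7.5/(1+0.86)×log₁₀(40/2.2)
    = 0.1492 × 1.26 = 0.1879 m

S_s ≈ 188 mm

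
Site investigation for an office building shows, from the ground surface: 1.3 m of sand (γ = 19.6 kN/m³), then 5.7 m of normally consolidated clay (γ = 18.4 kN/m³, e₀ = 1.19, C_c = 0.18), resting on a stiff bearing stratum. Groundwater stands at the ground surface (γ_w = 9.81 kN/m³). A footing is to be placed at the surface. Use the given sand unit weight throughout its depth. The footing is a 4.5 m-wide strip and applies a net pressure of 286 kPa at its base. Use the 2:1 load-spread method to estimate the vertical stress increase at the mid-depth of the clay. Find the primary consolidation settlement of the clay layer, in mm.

Mid-depth of clay below the ground surface: z = 1.3 + 5.7/2 = 4.15 m.
Total vertical stress at mid-clay: σ_v = 19.6×1.3 + 18.4×2.85 = 77.92 kPa.
Pore pressure: u = 9.81×(4.15 − 0) = 40.712 kPa.
Initial effective stress: σ'_0 = σ_v − u = 77.92 − 40.712 = 37.208 kPa.
Stress increase at mid-clay by the 2:1 spreading method:
Δσ = qB/(B+z) = 286×4.5/(4.5+4.15) = 148.79 kPa
Final effective stress: σ'_f = σ'_0 + Δσ = 37.208 + 148.79 = 186 kPa.
Normally consolidated clay, so the full stress increment lies on the virgin compression line:
S_c = C_c·H/(1+e₀)·log₁₀(σ'_f/σ'_0) = 0.18×5.7/(1+1.19)×log₁₀(186/37.208)
    = 0.46849 × 0.69888 = 0.3274 m

S_c ≈ 327 mm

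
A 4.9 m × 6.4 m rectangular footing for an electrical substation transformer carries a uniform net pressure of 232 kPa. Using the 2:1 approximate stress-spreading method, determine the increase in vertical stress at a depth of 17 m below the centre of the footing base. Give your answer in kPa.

By the 2:1 method the load spreads at 1 horizontal : 2 vertical, so at depth z the loaded area has grown by z in each plan dimension:
Δσ = qBL/((B+z)(L+z)) = 232×4.9×6.4/((4.9+17)(6.4+17)) = 14.197 kPa

Δσ_z ≈ 14.2 kPa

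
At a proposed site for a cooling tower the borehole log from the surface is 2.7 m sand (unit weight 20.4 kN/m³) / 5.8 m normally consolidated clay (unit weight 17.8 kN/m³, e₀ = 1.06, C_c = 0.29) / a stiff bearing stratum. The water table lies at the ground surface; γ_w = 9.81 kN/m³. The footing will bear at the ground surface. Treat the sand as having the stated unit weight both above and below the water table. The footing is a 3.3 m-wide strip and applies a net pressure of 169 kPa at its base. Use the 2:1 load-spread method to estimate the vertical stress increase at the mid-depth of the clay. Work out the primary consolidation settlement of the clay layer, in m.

S_c ≈ 0.281 m

Mid-depth of clay below the ground surface: z = 2.7 + 5.8/2 = 5.6 m.
Total vertical stress at mid-clay: σ_v = 20.4×2.7 + 17.8×2.9 = 106.7 kPa.
Pore pressure: u = 9.81×(5.6 − 0) = 54.936 kPa.
Initial effective stress: σ'_0 = σ_v − u = 106.7 − 54.936 = 51.764 kPa.
Stress increase at mid-clay by the 2:1 spreading method:
Δσ = qB/(B+z) = 169×3.3/(3.3+5.6) = 62.663 kPa
Final effective stress: σ'_f = σ'_0 + Δσ = 51.764 + 62.663 = 114.43 kPa.
Normally consolidated clay, so the full stress increment lies on the virgin compression line:
S_c = C_c·H/(1+e₀)·log₁₀(σ'_f/σ'_0) = 0.29×5.8/(1+1.06)×log₁₀(114.43/51.764)
    = 0.8165 × 0.34451 = 0.2813 m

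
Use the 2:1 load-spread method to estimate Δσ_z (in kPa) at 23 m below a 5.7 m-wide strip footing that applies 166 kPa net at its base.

Δσ_z ≈ 33 kPa

By the 2:1 method the load spreads at 1 horizontal : 2 vertical, so at depth z the loaded area has grown by z in each plan dimension:
Δσ = qB/(B+z) = 166×5.7/(5.7+23) = 32.969 kPa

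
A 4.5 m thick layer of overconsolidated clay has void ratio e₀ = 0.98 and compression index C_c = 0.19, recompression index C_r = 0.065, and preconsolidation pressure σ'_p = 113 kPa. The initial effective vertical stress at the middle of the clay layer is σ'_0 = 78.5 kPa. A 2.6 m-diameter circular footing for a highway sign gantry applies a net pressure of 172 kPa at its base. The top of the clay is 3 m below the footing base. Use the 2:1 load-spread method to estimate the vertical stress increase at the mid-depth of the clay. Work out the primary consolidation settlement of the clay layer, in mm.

S_c ≈ 13.8 mm

Mid-depth of clay below the footing base: z = 3 + 4.5/2 = 5.25 m.
Stress increase at mid-clay by the 2:1 spreading method:
Δσ ≈ qD²/(D+z)² = 172×2.6²/(2.6+5.25)² = 18.868 kPa
Final effective stress: σ'_f = 78.5 + 18.868 = 97.368 kPa.
σ'_f = 97.368 ≤ σ'_p = 113 kPa, so the clay remains overconsolidated and only the recompression index applies:
S_c = C_r·H/(1+e₀)·log₁₀(σ'_f/σ'_0) = 0.065×4.5/1.98×log₁₀(97.368/78.5)
    = 0.14773 × 0.093547 = 0.01382 m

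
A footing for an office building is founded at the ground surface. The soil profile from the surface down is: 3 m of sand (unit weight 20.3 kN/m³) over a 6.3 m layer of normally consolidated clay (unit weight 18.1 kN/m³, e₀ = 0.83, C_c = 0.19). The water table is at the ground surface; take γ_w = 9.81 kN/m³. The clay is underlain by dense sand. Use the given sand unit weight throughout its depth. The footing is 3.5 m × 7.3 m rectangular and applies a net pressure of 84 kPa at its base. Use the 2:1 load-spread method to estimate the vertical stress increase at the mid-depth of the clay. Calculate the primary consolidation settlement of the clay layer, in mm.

Mid-depth of clay below the ground surface: z = 3 + 6.3/2 = 6.15 m.
Total vertical stress at mid-clay: σ_v = 20.3×3 + 18.1×3.15 = 117.92 kPa.
Pore pressure: u = 9.81×(6.15 − 0) = 60.332 kPa.
Initial effective stress: σ'_0 = σ_v − u = 117.92 − 60.332 = 57.588 kPa.
Stress increase at mid-clay by the 2:1 spreading method:
Δσ = qBL/((B+z)(L+z)) = 84×3.5×7.3/((3.5+6.15)(7.3+6.15)) = 16.536 kPa
Final effective stress: σ'_f = σ'_0 + Δσ = 57.588 + 16.536 = 74.124 kPa.
Normally consolidated clay, so the full stress increment lies on the virgin compression line:
S_c = C_c·H/(1+e₀)·log₁₀(σ'_f/σ'_0) = 0.19×6.3/(1+0.83)×log₁₀(74.124/57.588)
    = 0.6541 × 0.10963 = 0.07171 m

S_c ≈ 71.7 mm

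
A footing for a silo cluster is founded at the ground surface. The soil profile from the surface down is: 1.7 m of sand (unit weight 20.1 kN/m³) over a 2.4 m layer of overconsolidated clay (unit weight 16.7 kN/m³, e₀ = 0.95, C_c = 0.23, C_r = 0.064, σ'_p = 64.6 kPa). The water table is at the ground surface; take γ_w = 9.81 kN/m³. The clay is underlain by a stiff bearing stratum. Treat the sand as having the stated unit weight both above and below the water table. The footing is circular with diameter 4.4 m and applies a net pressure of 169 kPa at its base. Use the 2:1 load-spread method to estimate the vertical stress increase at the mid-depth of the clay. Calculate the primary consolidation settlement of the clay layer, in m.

S_c ≈ 0.0683 m

Mid-depth of clay below the ground surface: z = 1.7 + 2.4/2 = 2.9 m.
Total vertical stress at mid-clay: σ_v = 20.1×1.7 + 16.7×1.2 = 54.21 kPa.
Pore pressure: u = 9.81×(2.9 − 0) = 28.449 kPa.
Initial effective stress: σ'_0 = σ_v − u = 54.21 − 28.449 = 25.761 kPa.
Stress increase at mid-clay by the 2:1 spreading method:
Δσ ≈ qD²/(D+z)² = 169×4.4²/(4.4+2.9)² = 61.397 kPa
Final effective stress: σ'_f = 25.761 + 61.397 = 87.158 kPa.
σ'_f = 87.158 > σ'_p = 64.6 kPa, so the stress path crosses the preconsolidation pressure — recompression up to σ'_p, then virgin compression beyond:
S_c = H/(1+e₀)·[C_r·log₁₀(σ'_p/σ'_0) + C_c·log₁₀(σ'_f/σ'_p)]
    = 2.4/1.95 × [0.064×log₁₀(64.6/25.761) + 0.23×log₁₀(87.158/64.6)]
    = 1.2308 × [0.025553 + 0.029917] = 0.06827 m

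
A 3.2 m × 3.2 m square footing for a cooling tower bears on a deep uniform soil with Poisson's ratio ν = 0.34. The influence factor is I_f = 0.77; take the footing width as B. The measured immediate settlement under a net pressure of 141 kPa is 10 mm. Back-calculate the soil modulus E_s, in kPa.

S_e = q·B·(1−ν²)/E_s · I_f  ⇒  E_s = q·B·(1−ν²)·I_f / S_e.
E_s = 141 × 3.2 × 0.8844 × 0.77 / 0.01 = 30730 kPa

E_s ≈ 30700 kPa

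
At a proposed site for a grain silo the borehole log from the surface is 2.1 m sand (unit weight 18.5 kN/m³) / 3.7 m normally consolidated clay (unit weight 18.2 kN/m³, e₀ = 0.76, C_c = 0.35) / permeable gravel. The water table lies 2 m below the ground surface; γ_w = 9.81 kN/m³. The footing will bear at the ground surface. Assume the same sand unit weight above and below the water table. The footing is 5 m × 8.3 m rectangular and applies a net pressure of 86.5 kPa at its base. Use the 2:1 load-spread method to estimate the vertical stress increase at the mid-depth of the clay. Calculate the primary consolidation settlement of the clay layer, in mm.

Mid-depth of clay below the ground surface: z = 2.1 + 3.7/2 = 3.95 m.
Total vertical stress at mid-clay: σ_v = 18.5×2.1 + 18.2×1.85 = 72.52 kPa.
Pore pressure: u = 9.81×(3.95 − 2) = 19.13 kPa.
Initial effective stress: σ'_0 = σ_v − u = 72.52 − 19.13 = 53.39 kPa.
Stress increase at mid-clay by the 2:1 spreading method:
Δσ = qBL/((B+z)(L+z)) = 86.5×5×8.3/((5+3.95)(8.3+3.95)) = 32.742 kPa
Final effective stress: σ'_f = σ'_0 + Δσ = 53.39 + 32.742 = 86.132 kPa.
Normally consolidated clay, so the full stress increment lies on the virgin compression line:
S_c = C_c·H/(1+e₀)·log₁₀(σ'_f/σ'_0) = 0.35×3.7/(1+0.76)×log₁₀(86.132/53.39)
    = 0.7358 × 0.2077 = 0.1528 m

S_c ≈ 153 mm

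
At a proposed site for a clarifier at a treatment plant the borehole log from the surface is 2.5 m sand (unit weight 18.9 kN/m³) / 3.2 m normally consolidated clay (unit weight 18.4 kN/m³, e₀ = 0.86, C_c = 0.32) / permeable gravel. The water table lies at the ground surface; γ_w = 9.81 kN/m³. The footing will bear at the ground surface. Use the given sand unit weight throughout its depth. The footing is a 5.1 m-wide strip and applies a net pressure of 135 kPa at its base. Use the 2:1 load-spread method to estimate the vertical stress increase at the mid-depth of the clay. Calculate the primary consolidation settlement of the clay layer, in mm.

S_c ≈ 267 mm

Mid-depth of clay below the ground surface: z = 2.5 + 3.2/2 = 4.1 m.
Total vertical stress at mid-clay: σ_v = 18.9×2.5 + 18.4×1.6 = 76.69 kPa.
Pore pressure: u = 9.81×(4.1 − 0) = 40.221 kPa.
Initial effective stress: σ'_0 = σ_v − u = 76.69 − 40.221 = 36.469 kPa.
Stress increase at mid-clay by the 2:1 spreading method:
Δσ = qB/(B+z) = 135×5.1/(5.1+4.1) = 74.837 kPa
Final effective stress: σ'_f = σ'_0 + Δσ = 36.469 + 74.837 = 111.31 kPa.
Normally consolidated clay, so the full stress increment lies on the virgin compression line:
S_c = C_c·H/(1+e₀)·log₁₀(σ'_f/σ'_0) = 0.32×3.2/(1+0.86)×log₁₀(111.31/36.469)
    = 0.55054 × 0.48461 = 0.2668 m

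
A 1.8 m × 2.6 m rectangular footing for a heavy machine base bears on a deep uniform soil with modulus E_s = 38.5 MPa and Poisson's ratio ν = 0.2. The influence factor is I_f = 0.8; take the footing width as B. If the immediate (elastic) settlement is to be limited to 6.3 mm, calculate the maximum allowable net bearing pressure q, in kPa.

E_s = 38.5 MPa = 38500 kPa.
S_e = q·B·(1−ν²)/E_s · I_f  ⇒  q = S_e·E_s / (B·(1−ν²)·I_f).
q = 0.0063 × 38500 / (1.8 × 0.96 × 0.8) = 175.5 kPa

q ≈ 175 kPa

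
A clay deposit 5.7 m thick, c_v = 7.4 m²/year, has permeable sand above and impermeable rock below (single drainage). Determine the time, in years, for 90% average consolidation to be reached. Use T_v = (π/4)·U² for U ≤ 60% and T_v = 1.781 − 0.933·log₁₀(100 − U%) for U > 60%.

t ≈ 3.72 years

Drainage path length: H_d = H = 5.7 m (single drainage).
U > 60%: T_v = 1.781 − 0.933·log₁₀(100 − 90) = 0.848.
t = T_v·H_d²/c_v = 0.848×5.7²/7.4 = 3.723 years.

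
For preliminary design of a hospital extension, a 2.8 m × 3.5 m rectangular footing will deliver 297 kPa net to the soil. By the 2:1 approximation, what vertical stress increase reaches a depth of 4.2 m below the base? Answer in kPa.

By the 2:1 method the load spreads at 1 horizontal : 2 vertical, so at depth z the loaded area has grown by z in each plan dimension:
Δσ = qBL/((B+z)(L+z)) = 297×2.8×3.5/((2.8+4.2)(3.5+4.2)) = 54 kPa

Δσ_z ≈ 54 kPa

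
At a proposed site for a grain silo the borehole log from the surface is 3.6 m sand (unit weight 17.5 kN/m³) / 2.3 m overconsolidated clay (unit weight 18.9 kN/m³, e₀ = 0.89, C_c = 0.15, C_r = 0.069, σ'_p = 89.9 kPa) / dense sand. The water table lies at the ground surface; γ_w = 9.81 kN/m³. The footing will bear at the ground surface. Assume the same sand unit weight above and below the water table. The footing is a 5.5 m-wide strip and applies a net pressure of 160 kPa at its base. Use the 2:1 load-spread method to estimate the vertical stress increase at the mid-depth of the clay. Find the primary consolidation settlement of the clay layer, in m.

Mid-depth of clay below the ground surface: z = 3.6 + 2.3/2 = 4.75 m.
Total vertical stress at mid-clay: σ_v = 17.5×3.6 + 18.9×1.15 = 84.735 kPa.
Pore pressure: u = 9.81×(4.75 − 0) = 46.598 kPa.
Initial effective stress: σ'_0 = σ_v − u = 84.735 − 46.598 = 38.137 kPa.
Stress increase at mid-clay by the 2:1 spreading method:
Δσ = qB/(B+z) = 160×5.5/(5.5+4.75) = 85.854 kPa
Final effective stress: σ'_f = 38.137 + 85.854 = 123.99 kPa.
σ'_f = 123.99 > σ'_p = 89.9 kPa, so the stress path crosses the preconsolidation pressure — recompression up to σ'_p, then virgin compression beyond:
S_c = H/(1+e₀)·[C_r·log₁₀(σ'_p/σ'_0) + C_c·log₁₀(σ'_f/σ'_p)]
    = 2.3/1.89 × [0.069×log₁₀(89.9/38.137) + 0.15×log₁₀(123.99/89.9)]
    = 1.2169 × [0.025697 + 0.020944] = 0.05676 m

S_c ≈ 0.0568 m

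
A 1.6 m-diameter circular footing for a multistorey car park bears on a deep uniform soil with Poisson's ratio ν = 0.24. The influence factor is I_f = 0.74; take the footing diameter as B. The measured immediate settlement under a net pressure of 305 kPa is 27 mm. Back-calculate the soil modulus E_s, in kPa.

E_s ≈ 12600 kPa

S_e = q·B·(1−ν²)/E_s · I_f  ⇒  E_s = q·B·(1−ν²)·I_f / S_e.
E_s = 305 × 1.6 × 0.9424 × 0.74 / 0.027 = 12600 kPa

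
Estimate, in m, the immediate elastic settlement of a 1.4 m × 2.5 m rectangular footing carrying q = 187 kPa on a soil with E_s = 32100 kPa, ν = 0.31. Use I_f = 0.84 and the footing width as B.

S_e ≈ 0.00619 m

Immediate (elastic) settlement: S_e = q·B·(1−ν²)/E_s · I_f.
S_e = 187 × 1.4 × (1 − 0.31²) / 32100 × 0.84
    = 187 × 1.4 × 0.9039 / 32100 × 0.84
    = 0.006192 m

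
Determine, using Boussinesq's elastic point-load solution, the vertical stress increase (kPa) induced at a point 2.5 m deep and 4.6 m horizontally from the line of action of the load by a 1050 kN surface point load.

Δσ_z ≈ 1.99 kPa

Boussinesq vertical stress below a point load on an elastic half-space:
Δσ_z = 3P/(2πz²) · [1 + (r/z)²]^(−5/2)
r/z = 4.6/2.5 = 1.84; [1+(r/z)²]^(−5/2) = 0.024827.
Δσ_z = 3×1050/(2π×2.5²) × 0.024827 = 80.214 × 0.024827 = 1.991 kPa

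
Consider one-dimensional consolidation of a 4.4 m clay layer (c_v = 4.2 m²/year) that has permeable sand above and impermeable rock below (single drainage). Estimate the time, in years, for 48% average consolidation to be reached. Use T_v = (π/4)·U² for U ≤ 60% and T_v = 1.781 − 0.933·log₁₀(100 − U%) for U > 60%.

t ≈ 0.834 years

Drainage path length: H_d = H = 4.4 m (single drainage).
U ≤ 60%: T_v = (π/4)·U² = (π/4)×0.48² = 0.18096.
t = T_v·H_d²/c_v = 0.18096×4.4²/4.2 = 0.8341 years.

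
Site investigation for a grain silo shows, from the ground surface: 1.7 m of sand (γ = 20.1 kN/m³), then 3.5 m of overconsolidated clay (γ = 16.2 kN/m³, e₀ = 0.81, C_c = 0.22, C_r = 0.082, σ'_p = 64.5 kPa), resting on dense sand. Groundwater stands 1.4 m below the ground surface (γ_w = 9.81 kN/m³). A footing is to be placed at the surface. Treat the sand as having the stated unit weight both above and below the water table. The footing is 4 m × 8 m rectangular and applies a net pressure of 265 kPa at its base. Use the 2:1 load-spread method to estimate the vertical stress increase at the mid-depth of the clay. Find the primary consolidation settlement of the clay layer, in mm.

Mid-depth of clay below the ground surface: z = 1.7 + 3.5/2 = 3.45 m.
Total vertical stress at mid-clay: σ_v = 20.1×1.7 + 16.2×1.75 = 62.52 kPa.
Pore pressure: u = 9.81×(3.45 − 1.4) = 20.11 kPa.
Initial effective stress: σ'_0 = σ_v − u = 62.52 − 20.11 = 42.41 kPa.
Stress increase at mid-clay by the 2:1 spreading method:
Δσ = qBL/((B+z)(L+z)) = 265×4×8/((4+3.45)(8+3.45)) = 99.411 kPa
Final effective stress: σ'_f = 42.41 + 99.411 = 141.82 kPa.
σ'_f = 141.82 > σ'_p = 64.5 kPa, so the stress path crosses the preconsolidation pressure — recompression up to σ'_p, then virgin compression beyond:
S_c = H/(1+e₀)·[C_r·log₁₀(σ'_p/σ'_0) + C_c·log₁₀(σ'_f/σ'_p)]
    = 3.5/1.81 × [0.082×log₁₀(64.5/42.41) + 0.22×log₁₀(141.82/64.5)]
    = 1.9337 × [0.014931 + 0.075279] = 0.1744 m

S_c ≈ 174 mm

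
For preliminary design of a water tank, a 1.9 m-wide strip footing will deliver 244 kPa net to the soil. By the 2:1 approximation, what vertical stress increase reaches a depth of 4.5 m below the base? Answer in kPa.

Δσ_z ≈ 72.4 kPa

By the 2:1 method the load spreads at 1 horizontal : 2 vertical, so at depth z the loaded area has grown by z in each plan dimension:
Δσ = qB/(B+z) = 244×1.9/(1.9+4.5) = 72.437 kPa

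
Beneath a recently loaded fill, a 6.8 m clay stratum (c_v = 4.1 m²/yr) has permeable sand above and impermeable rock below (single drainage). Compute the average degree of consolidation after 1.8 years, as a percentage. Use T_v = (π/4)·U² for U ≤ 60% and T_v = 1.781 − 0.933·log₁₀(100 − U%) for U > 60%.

U ≈ 45.1 %

Drainage path length: H_d = H = 6.8 m (single drainage).
T_v = c_v·t/H_d² = 4.1×1.8/6.8² = 0.1596.
T_v = 0.1596 corresponds to the U ≤ 60% branch:
U = √(4T_v/π) = 0.4508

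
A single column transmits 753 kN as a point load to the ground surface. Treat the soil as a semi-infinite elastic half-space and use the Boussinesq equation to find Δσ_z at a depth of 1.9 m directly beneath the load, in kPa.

Boussinesq vertical stress below a point load on an elastic half-space:
Δσ_z = 3P/(2πz²) · [1 + (r/z)²]^(−5/2)
r/z = 0/1.9 = 0; [1+(r/z)²]^(−5/2) = 1.
Δσ_z = 3×753/(2π×1.9²) × 1 = 99.593 × 1 = 99.59 kPa

Δσ_z ≈ 99.6 kPa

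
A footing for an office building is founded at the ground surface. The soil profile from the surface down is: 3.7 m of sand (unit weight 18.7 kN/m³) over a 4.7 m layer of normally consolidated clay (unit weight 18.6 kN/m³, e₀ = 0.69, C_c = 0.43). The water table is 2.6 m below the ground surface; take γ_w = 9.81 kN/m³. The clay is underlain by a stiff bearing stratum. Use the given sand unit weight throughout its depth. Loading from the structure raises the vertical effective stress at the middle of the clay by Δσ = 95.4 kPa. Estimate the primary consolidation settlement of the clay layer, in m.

S_c ≈ 0.411 m

Mid-depth of clay below the ground surface: z = 3.7 + 4.7/2 = 6.05 m.
Total vertical stress at mid-clay: σ_v = 18.7×3.7 + 18.6×2.35 = 112.9 kPa.
Pore pressure: u = 9.81×(6.05 − 2.6) = 33.845 kPa.
Initial effective stress: σ'_0 = σ_v − u = 112.9 − 33.845 = 79.055 kPa.
Final effective stress: σ'_f = σ'_0 + Δσ = 79.055 + 95.4 = 174.46 kPa.
Normally consolidated clay, so the full stress increment lies on the virgin compression line:
S_c = C_c·H/(1+e₀)·log₁₀(σ'_f/σ'_0) = 0.43×4.7/(1+0.69)×log₁₀(174.46/79.055)
    = 1.1959 × 0.34377 = 0.4111 m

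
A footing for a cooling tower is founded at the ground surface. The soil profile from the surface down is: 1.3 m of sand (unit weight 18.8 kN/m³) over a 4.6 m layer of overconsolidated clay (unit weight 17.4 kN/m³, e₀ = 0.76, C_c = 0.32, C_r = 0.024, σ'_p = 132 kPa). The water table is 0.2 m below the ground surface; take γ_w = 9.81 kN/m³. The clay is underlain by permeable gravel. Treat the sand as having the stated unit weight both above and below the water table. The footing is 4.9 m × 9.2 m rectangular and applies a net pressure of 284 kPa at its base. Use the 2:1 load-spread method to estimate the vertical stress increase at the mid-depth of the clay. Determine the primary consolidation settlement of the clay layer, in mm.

Mid-depth of clay below the ground surface: z = 1.3 + 4.6/2 = 3.6 m.
Total vertical stress at mid-clay: σ_v = 18.8×1.3 + 17.4×2.3 = 64.46 kPa.
Pore pressure: u = 9.81×(3.6 − 0.2) = 33.354 kPa.
Initial effective stress: σ'_0 = σ_v − u = 64.46 − 33.354 = 31.106 kPa.
Stress increase at mid-clay by the 2:1 spreading method:
Δσ = qBL/((B+z)(L+z)) = 284×4.9×9.2/((4.9+3.6)(9.2+3.6)) = 117.67 kPa
Final effective stress: σ'_f = 31.106 + 117.67 = 148.78 kPa.
σ'_f = 148.78 > σ'_p = 132 kPa, so the stress path crosses the preconsolidation pressure — recompression up to σ'_p, then virgin compression beyond:
S_c = H/(1+e₀)·[C_r·log₁₀(σ'_p/σ'_0) + C_c·log₁₀(σ'_f/σ'_p)]
    = 4.6/1.76 × [0.024×log₁₀(132/31.106) + 0.32×log₁₀(148.78/132)]
    = 2.6136 × [0.015066 + 0.016631] = 0.08284 m

S_c ≈ 82.8 mm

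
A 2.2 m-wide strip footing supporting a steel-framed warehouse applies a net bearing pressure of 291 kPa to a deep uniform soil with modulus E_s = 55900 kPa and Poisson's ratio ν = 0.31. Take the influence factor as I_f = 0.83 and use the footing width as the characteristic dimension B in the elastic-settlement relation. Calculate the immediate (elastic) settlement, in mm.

S_e ≈ 8.59 mm

Immediate (elastic) settlement: S_e = q·B·(1−ν²)/E_s · I_f.
S_e = 291 × 2.2 × (1 − 0.31²) / 55900 × 0.83
    = 291 × 2.2 × 0.9039 / 55900 × 0.83
    = 0.008592 m = 8.592 mm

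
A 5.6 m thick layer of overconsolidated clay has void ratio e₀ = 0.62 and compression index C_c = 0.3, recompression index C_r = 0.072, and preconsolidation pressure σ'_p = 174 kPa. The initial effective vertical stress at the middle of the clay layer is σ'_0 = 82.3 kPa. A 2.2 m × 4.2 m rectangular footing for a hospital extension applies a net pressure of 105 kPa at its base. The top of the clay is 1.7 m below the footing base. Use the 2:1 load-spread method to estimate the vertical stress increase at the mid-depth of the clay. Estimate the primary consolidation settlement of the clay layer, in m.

Mid-depth of clay below the footing base: z = 1.7 + 5.6/2 = 4.5 m.
Stress increase at mid-clay by the 2:1 spreading method:
Δσ = qBL/((B+z)(L+z)) = 105×2.2×4.2/((2.2+4.5)(4.2+4.5)) = 16.644 kPa
Final effective stress: σ'_f = 82.3 + 16.644 = 98.944 kPa.
σ'_f = 98.944 ≤ σ'_p = 174 kPa, so the clay remains overconsolidated and only the recompression index applies:
S_c = C_r·H/(1+e₀)·log₁₀(σ'_f/σ'_0) = 0.072×5.6/1.62×log₁₀(98.944/82.3)
    = 0.24889 × 0.07999 = 0.01991 m

S_c ≈ 0.0199 m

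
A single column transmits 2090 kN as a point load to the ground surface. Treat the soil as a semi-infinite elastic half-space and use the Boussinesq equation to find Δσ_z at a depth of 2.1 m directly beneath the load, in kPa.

Boussinesq vertical stress below a point load on an elastic half-space:
Δσ_z = 3P/(2πz²) · [1 + (r/z)²]^(−5/2)
r/z = 0/2.1 = 0; [1+(r/z)²]^(−5/2) = 1.
Δσ_z = 3×2090/(2π×2.1²) × 1 = 226.28 × 1 = 226.3 kPa

Δσ_z ≈ 226 kPa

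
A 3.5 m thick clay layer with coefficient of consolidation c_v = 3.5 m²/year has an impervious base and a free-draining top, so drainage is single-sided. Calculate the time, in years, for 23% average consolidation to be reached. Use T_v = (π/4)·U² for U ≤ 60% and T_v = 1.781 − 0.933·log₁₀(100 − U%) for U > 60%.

t ≈ 0.145 years

Drainage path length: H_d = H = 3.5 m (single drainage).
U ≤ 60%: T_v = (π/4)·U² = (π/4)×0.23² = 0.041548.
t = T_v·H_d²/c_v = 0.041548×3.5²/3.5 = 0.1454 years.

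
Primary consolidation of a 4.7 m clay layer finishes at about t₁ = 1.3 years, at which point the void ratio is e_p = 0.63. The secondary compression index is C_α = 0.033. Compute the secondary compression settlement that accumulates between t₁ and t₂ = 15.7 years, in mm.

S_s ≈ 103 mm

Secondary compression: S_s = C_α·H/(1+e_p)·log₁₀(t₂/t₁)
S_s = 0.033×4.7/(1+0.63)×log₁₀(15.7/1.3)
    = 0.09515 × 1.082 = 0.103 m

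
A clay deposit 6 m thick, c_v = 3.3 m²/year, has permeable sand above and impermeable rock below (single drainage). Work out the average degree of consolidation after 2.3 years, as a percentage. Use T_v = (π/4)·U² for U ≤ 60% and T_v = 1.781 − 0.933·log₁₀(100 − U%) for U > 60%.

Drainage path length: H_d = H = 6 m (single drainage).
T_v = c_v·t/H_d² = 3.3×2.3/6² = 0.21083.
T_v = 0.21083 corresponds to the U ≤ 60% branch:
U = √(4T_v/π) = 0.5181

U ≈ 51.8 %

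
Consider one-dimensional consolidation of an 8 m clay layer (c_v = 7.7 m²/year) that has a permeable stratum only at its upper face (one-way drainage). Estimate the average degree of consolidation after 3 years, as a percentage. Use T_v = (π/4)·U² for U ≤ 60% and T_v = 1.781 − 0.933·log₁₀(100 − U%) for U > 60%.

U ≈ 66.7 %

Drainage path length: H_d = H = 8 m (single drainage).
T_v = c_v·t/H_d² = 7.7×3/8² = 0.36094.
T_v = 0.36094 corresponds to the U > 60% branch:
U = 1 − 10^((1.781 − T_v)/0.933)/100 = 0.6673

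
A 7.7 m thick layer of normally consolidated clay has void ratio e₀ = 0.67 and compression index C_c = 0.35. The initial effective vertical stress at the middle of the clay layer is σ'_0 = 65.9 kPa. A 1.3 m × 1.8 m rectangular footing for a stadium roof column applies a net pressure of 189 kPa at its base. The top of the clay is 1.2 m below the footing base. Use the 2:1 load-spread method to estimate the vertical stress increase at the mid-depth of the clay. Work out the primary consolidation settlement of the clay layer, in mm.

S_c ≈ 101 mm

Mid-depth of clay below the footing base: z = 1.2 + 7.7/2 = 5.05 m.
Stress increase at mid-clay by the 2:1 spreading method:
Δσ = qBL/((B+z)(L+z)) = 189×1.3×1.8/((1.3+5.05)(1.8+5.05)) = 10.167 kPa
Final effective stress: σ'_f = σ'_0 + Δσ = 65.9 + 10.167 = 76.067 kPa.
Normally consolidated clay, so the full stress increment lies on the virgin compression line:
S_c = C_c·H/(1+e₀)·log₁₀(σ'_f/σ'_0) = 0.35×7.7/(1+0.67)×log₁₀(76.067/65.9)
    = 1.6138 × 0.062311 = 0.1006 m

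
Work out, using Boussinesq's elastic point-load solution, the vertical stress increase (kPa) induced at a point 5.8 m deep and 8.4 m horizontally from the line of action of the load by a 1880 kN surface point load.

Δσ_z ≈ 1.58 kPa

Boussinesq vertical stress below a point load on an elastic half-space:
Δσ_z = 3P/(2πz²) · [1 + (r/z)²]^(−5/2)
r/z = 8.4/5.8 = 1.4483; [1+(r/z)²]^(−5/2) = 0.05922.
Δσ_z = 3×1880/(2π×5.8²) × 0.05922 = 26.684 × 0.05922 = 1.58 kPa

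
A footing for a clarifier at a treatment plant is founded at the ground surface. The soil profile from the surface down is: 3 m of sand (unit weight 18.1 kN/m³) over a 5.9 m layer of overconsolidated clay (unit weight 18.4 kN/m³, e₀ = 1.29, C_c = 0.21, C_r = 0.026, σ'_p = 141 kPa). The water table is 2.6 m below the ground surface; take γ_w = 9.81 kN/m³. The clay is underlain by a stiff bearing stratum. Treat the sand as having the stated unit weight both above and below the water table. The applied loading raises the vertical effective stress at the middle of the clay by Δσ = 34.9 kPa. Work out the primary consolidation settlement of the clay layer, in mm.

Mid-depth of clay below the ground surface: z = 3 + 5.9/2 = 5.95 m.
Total vertical stress at mid-clay: σ_v = 18.1×3 + 18.4×2.95 = 108.58 kPa.
Pore pressure: u = 9.81×(5.95 − 2.6) = 32.864 kPa.
Initial effective stress: σ'_0 = σ_v − u = 108.58 − 32.864 = 75.716 kPa.
Final effective stress: σ'_f = 75.716 + 34.9 = 110.62 kPa.
σ'_f = 110.62 ≤ σ'_p = 141 kPa, so the clay remains overconsolidated and only the recompression index applies:
S_c = C_r·H/(1+e₀)·log₁₀(σ'_f/σ'_0) = 0.026×5.9/2.29×log₁₀(110.62/75.716)
    = 0.066986 × 0.16465 = 0.01103 m

S_c ≈ 11 mm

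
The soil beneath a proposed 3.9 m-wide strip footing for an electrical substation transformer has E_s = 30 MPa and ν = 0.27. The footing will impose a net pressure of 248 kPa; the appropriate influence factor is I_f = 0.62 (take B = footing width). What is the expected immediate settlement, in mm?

Immediate (elastic) settlement: S_e = q·B·(1−ν²)/E_s · I_f.
E_s = 30 MPa = 30000 kPa.
S_e = 248 × 3.9 × (1 − 0.27²) / 30000 × 0.62
    = 248 × 3.9 × 0.9271 / 30000 × 0.62
    = 0.01853 m = 18.53 mm

S_e ≈ 18.5 mm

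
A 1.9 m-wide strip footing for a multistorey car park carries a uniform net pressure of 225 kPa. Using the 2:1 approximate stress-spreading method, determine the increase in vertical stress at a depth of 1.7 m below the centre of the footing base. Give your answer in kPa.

By the 2:1 method the load spreads at 1 horizontal : 2 vertical, so at depth z the loaded area has grown by z in each plan dimension:
Δσ = qB/(B+z) = 225×1.9/(1.9+1.7) = 118.75 kPa

Δσ_z ≈ 119 kPa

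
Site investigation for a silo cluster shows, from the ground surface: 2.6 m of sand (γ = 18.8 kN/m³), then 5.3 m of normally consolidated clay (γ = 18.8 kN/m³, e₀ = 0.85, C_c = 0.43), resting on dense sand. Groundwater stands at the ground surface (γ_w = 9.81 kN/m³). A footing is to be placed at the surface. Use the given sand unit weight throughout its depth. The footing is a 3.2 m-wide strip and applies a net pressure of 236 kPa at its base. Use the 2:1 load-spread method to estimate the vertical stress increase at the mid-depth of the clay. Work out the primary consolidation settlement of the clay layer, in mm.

Mid-depth of clay below the ground surface: z = 2.6 + 5.3/2 = 5.25 m.
Total vertical stress at mid-clay: σ_v = 18.8×2.6 + 18.8×2.65 = 98.7 kPa.
Pore pressure: u = 9.81×(5.25 − 0) = 51.503 kPa.
Initial effective stress: σ'_0 = σ_v − u = 98.7 − 51.503 = 47.197 kPa.
Stress increase at mid-clay by the 2:1 spreading method:
Δσ = qB/(B+z) = 236×3.2/(3.2+5.25) = 89.373 kPa
Final effective stress: σ'_f = σ'_0 + Δσ = 47.197 + 89.373 = 136.57 kPa.
Normally consolidated clay, so the full stress increment lies on the virgin compression line:
S_c = C_c·H/(1+e₀)·log₁₀(σ'_f/σ'_0) = 0.43×5.3/(1+0.85)×log₁₀(136.57/47.197)
    = 1.2319 × 0.46144 = 0.5684 m

S_c ≈ 568 mm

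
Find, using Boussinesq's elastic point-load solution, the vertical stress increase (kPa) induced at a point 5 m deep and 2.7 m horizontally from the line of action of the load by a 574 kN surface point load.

Boussinesq vertical stress below a point load on an elastic half-space:
Δσ_z = 3P/(2πz²) · [1 + (r/z)²]^(−5/2)
r/z = 2.7/5 = 0.54; [1+(r/z)²]^(−5/2) = 0.52745.
Δσ_z = 3×574/(2π×5²) × 0.52745 = 10.963 × 0.52745 = 5.782 kPa

Δσ_z ≈ 5.78 kPa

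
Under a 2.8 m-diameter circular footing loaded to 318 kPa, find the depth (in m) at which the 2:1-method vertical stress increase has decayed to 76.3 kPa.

2:1 spreading — at depth z the loaded area has grown by z in each plan dimension:
qD²/(D+z)² = Δσ_z ⇒ z = D(√(q/Δσ_z) − 1) = 2.8×(√(318/76.3) − 1) = 2.916 m

z ≈ 2.92 m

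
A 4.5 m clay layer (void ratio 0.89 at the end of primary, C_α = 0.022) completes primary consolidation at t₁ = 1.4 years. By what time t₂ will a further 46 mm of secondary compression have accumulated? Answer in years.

t₂ ≈ 10.6 years

S_s = C_α·H/(1+e_p)·log₁₀(t₂/t₁) ⇒ log₁₀(t₂/t₁) = S_s·(1+e_p)/(C_α·H).
log₁₀(t₂/t₁) = 0.046 × (1+0.89) / (0.022×4.5) = 0.8782
t₂ = t₁ × 10^0.8782 = 1.4 × 7.554 = 10.58 years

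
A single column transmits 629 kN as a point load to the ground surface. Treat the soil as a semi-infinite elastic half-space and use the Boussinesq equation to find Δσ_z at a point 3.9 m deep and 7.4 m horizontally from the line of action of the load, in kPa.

Δσ_z ≈ 0.435 kPa

Boussinesq vertical stress below a point load on an elastic half-space:
Δσ_z = 3P/(2πz²) · [1 + (r/z)²]^(−5/2)
r/z = 7.4/3.9 = 1.8974; [1+(r/z)²]^(−5/2) = 0.022031.
Δσ_z = 3×629/(2π×3.9²) × 0.022031 = 19.745 × 0.022031 = 0.435 kPa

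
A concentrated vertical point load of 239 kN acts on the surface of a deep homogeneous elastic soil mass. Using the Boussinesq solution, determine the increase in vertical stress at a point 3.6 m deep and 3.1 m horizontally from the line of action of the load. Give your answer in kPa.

Boussinesq vertical stress below a point load on an elastic half-space:
Δσ_z = 3P/(2πz²) · [1 + (r/z)²]^(−5/2)
r/z = 3.1/3.6 = 0.86111; [1+(r/z)²]^(−5/2) = 0.24985.
Δσ_z = 3×239/(2π×3.6²) × 0.24985 = 8.8051 × 0.24985 = 2.2 kPa

Δσ_z ≈ 2.2 kPa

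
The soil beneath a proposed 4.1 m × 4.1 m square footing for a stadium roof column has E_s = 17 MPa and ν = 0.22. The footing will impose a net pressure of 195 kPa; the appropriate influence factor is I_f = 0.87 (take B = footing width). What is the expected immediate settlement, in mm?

Immediate (elastic) settlement: S_e = q·B·(1−ν²)/E_s · I_f.
E_s = 17 MPa = 17000 kPa.
S_e = 195 × 4.1 × (1 − 0.22²) / 17000 × 0.87
    = 195 × 4.1 × 0.9516 / 17000 × 0.87
    = 0.03894 m = 38.94 mm

S_e ≈ 38.9 mm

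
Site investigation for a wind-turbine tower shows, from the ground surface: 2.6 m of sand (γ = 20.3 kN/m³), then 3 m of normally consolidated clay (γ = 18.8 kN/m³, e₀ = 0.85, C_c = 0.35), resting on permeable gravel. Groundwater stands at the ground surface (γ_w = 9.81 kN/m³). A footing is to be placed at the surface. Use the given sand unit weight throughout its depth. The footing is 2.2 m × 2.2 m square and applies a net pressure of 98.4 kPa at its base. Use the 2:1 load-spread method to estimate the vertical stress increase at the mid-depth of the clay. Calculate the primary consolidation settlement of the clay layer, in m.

S_c ≈ 0.0636 m

Mid-depth of clay below the ground surface: z = 2.6 + 3/2 = 4.1 m.
Total vertical stress at mid-clay: σ_v = 20.3×2.6 + 18.8×1.5 = 80.98 kPa.
Pore pressure: u = 9.81×(4.1 − 0) = 40.221 kPa.
Initial effective stress: σ'_0 = σ_v − u = 80.98 − 40.221 = 40.759 kPa.
Stress increase at mid-clay by the 2:1 spreading method:
Δσ = qBL/((B+z)(L+z)) = 98.4×2.2×2.2/((2.2+4.1)(2.2+4.1)) = 11.999 kPa
Final effective stress: σ'_f = σ'_0 + Δσ = 40.759 + 11.999 = 52.758 kPa.
Normally consolidated clay, so the full stress increment lies on the virgin compression line:
S_c = C_c·H/(1+e₀)·log₁₀(σ'_f/σ'_0) = 0.35×3/(1+0.85)×log₁₀(52.758/40.759)
    = 0.56757 × 0.11206 = 0.0636 m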